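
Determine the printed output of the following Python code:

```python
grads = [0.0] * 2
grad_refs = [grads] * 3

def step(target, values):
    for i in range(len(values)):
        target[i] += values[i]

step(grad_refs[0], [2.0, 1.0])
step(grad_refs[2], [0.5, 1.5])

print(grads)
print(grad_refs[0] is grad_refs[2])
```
[2.5, 2.5]
True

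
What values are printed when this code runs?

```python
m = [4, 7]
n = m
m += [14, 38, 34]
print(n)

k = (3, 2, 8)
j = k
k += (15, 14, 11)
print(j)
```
[4, 7, 14, 38, 34]
(3, 2, 8)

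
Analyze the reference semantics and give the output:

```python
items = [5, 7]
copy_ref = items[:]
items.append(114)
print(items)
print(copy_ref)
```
[5, 7, 114]
[5, 7]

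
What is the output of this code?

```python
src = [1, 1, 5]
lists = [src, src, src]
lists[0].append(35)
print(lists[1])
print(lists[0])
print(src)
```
[1, 1, 5, 35]
[1, 1, 5, 35]
[1, 1, 5, 35]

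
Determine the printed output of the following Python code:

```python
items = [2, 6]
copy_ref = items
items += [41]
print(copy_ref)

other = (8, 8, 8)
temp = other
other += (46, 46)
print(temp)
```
[2, 6, 41]
(8, 8, 8)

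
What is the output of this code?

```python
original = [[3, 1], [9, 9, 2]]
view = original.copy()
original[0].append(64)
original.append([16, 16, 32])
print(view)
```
[[3, 1, 64], [9, 9, 2]]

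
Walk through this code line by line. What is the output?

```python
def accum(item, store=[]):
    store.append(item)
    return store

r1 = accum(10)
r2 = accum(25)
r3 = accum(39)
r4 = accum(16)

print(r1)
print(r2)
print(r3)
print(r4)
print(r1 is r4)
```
[10, 25, 39, 16]
[10, 25, 39, 16]
[10, 25, 39, 16]
[10, 25, 39, 16]
True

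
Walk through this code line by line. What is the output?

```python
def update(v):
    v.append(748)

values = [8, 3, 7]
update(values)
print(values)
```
[8, 3, 7, 748]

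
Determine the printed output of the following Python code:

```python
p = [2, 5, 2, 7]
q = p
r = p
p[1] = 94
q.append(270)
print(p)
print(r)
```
[2, 94, 2, 7, 270]
[2, 94, 2, 7, 270]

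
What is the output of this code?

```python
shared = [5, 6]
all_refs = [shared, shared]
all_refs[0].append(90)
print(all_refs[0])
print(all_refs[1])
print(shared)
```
[5, 6, 90]
[5, 6, 90]
[5, 6, 90]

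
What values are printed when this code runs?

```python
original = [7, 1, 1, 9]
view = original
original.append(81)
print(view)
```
[7, 1, 1, 9, 81]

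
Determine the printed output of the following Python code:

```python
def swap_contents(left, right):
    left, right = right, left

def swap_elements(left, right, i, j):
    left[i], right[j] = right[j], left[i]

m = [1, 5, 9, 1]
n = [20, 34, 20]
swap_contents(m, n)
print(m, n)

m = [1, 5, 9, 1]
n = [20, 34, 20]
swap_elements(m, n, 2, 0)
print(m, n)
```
[1, 5, 9, 1] [20, 34, 20]
[1, 5, 20, 1] [9, 34, 20]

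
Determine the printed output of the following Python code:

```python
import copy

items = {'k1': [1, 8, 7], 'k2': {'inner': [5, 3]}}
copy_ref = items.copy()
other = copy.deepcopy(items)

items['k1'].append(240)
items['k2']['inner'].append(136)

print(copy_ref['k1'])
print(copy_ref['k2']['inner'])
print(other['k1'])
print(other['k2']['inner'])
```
[1, 8, 7, 240]
[5, 3, 136]
[1, 8, 7]
[5, 3]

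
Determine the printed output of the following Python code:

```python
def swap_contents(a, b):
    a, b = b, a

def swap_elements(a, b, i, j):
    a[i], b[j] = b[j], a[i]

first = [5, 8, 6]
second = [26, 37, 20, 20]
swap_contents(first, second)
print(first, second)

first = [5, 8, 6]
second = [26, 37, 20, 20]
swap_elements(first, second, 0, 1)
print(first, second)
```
[5, 8, 6] [26, 37, 20, 20]
[37, 8, 6] [26, 5, 20, 20]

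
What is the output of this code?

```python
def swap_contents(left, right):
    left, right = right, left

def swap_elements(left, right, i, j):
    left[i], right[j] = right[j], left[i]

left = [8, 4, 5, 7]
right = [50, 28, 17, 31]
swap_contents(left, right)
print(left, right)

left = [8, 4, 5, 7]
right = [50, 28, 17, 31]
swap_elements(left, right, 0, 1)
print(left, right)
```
[8, 4, 5, 7] [50, 28, 17, 31]
[28, 4, 5, 7] [50, 8, 17, 31]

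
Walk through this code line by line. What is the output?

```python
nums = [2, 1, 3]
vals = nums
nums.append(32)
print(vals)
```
[2, 1, 3, 32]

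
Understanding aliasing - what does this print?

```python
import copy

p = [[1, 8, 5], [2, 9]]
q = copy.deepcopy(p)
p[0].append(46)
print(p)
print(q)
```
[[1, 8, 5, 46], [2, 9]]
[[1, 8, 5], [2, 9]]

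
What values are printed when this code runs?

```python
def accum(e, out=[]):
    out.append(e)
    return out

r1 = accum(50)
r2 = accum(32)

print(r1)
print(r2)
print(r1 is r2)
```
[50, 32]
[50, 32]
True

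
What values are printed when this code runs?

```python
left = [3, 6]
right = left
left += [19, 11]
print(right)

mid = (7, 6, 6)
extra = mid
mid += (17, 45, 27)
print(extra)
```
[3, 6, 19, 11]
(7, 6, 6)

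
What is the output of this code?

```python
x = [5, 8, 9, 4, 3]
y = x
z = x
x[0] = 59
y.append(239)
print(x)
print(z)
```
[59, 8, 9, 4, 3, 239]
[59, 8, 9, 4, 3, 239]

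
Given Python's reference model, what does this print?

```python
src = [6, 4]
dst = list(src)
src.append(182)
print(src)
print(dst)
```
[6, 4, 182]
[6, 4]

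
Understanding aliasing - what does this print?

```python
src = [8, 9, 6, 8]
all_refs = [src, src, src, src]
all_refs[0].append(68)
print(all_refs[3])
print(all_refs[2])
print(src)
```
[8, 9, 6, 8, 68]
[8, 9, 6, 8, 68]
[8, 9, 6, 8, 68]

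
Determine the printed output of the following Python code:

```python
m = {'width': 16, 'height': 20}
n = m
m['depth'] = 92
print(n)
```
{'width': 16, 'height': 20, 'depth': 92}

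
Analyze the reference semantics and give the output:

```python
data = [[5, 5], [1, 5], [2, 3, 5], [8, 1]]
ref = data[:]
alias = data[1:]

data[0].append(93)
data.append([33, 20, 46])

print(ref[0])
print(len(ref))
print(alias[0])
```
[5, 5, 93]
4
[1, 5]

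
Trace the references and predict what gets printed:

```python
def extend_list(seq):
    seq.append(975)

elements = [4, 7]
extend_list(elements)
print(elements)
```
[4, 7, 975]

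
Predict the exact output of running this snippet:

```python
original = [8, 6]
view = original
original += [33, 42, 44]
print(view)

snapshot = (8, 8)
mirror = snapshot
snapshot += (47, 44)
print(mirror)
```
[8, 6, 33, 42, 44]
(8, 8)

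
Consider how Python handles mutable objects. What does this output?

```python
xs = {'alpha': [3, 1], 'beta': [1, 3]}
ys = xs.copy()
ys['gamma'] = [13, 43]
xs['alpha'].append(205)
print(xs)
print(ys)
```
{'alpha': [3, 1, 205], 'beta': [1, 3]}
{'alpha': [3, 1, 205], 'beta': [1, 3], 'gamma': [13, 43]}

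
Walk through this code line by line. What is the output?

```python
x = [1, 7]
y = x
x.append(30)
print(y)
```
[1, 7, 30]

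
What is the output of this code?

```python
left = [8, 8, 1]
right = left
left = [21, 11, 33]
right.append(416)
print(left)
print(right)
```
[21, 11, 33]
[8, 8, 1, 416]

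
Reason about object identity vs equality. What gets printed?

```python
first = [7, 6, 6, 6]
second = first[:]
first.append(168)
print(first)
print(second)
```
[7, 6, 6, 6, 168]
[7, 6, 6, 6]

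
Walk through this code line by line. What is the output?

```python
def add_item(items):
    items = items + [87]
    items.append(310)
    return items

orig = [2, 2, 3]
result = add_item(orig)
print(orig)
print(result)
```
[2, 2, 3]
[2, 2, 3, 87, 310]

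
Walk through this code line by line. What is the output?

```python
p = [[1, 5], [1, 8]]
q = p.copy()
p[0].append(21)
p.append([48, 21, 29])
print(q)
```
[[1, 5, 21], [1, 8]]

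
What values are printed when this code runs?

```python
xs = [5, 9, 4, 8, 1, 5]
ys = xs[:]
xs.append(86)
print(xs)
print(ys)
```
[5, 9, 4, 8, 1, 5, 86]
[5, 9, 4, 8, 1, 5]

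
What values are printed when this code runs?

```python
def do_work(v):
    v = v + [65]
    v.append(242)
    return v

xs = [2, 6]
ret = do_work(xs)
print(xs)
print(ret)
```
[2, 6]
[2, 6, 65, 242]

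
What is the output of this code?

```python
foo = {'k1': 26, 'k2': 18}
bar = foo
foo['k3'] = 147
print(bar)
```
{'k1': 26, 'k2': 18, 'k3': 147}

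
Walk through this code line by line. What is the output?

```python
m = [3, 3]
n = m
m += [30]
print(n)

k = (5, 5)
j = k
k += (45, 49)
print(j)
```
[3, 3, 30]
(5, 5)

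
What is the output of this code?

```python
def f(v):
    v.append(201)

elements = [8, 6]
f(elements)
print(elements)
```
[8, 6, 201]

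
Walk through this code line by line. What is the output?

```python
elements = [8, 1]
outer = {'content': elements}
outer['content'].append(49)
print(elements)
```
[8, 1, 49]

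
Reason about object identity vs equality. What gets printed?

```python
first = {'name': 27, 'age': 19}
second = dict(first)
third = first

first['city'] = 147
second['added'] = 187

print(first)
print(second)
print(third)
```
{'name': 27, 'age': 19, 'city': 147}
{'name': 27, 'age': 19, 'added': 187}
{'name': 27, 'age': 19, 'city': 147}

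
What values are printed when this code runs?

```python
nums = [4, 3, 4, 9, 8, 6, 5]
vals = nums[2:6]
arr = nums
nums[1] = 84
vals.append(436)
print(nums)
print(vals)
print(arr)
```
[4, 84, 4, 9, 8, 6, 5]
[4, 9, 8, 6, 436]
[4, 84, 4, 9, 8, 6, 5]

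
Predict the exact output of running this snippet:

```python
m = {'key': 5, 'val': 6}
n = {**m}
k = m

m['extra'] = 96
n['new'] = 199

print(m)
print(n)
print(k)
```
{'key': 5, 'val': 6, 'extra': 96}
{'key': 5, 'val': 6, 'new': 199}
{'key': 5, 'val': 6, 'extra': 96}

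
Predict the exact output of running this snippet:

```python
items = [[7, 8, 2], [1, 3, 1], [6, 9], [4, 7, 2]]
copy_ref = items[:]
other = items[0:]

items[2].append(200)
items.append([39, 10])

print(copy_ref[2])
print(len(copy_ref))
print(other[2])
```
[6, 9, 200]
4
[6, 9, 200]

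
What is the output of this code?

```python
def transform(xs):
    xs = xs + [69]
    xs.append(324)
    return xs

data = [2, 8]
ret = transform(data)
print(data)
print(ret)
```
[2, 8]
[2, 8, 69, 324]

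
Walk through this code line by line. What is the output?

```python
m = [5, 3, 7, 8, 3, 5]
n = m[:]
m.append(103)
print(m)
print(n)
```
[5, 3, 7, 8, 3, 5, 103]
[5, 3, 7, 8, 3, 5]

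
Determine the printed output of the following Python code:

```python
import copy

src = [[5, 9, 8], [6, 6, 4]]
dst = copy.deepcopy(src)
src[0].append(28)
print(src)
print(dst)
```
[[5, 9, 8, 28], [6, 6, 4]]
[[5, 9, 8], [6, 6, 4]]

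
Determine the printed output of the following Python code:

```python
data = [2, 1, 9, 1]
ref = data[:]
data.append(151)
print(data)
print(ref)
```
[2, 1, 9, 1, 151]
[2, 1, 9, 1]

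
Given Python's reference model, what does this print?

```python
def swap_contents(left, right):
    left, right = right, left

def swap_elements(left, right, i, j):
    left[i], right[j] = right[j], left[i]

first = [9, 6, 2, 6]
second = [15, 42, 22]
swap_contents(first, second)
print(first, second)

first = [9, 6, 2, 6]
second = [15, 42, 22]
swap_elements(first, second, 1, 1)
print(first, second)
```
[9, 6, 2, 6] [15, 42, 22]
[9, 42, 2, 6] [15, 6, 22]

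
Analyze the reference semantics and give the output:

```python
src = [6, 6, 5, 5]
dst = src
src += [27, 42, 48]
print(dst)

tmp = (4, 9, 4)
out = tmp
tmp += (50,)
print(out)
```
[6, 6, 5, 5, 27, 42, 48]
(4, 9, 4)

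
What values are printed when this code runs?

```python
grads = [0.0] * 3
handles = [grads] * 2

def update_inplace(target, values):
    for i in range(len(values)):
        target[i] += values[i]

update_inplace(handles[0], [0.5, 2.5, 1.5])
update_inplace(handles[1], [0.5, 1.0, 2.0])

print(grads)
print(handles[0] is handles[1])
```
[1.0, 3.5, 3.5]
True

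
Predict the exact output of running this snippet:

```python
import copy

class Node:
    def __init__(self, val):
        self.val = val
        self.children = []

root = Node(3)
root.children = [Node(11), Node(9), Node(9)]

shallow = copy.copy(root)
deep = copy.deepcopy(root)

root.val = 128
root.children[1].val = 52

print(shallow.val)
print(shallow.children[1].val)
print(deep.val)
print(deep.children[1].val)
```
3
52
3
9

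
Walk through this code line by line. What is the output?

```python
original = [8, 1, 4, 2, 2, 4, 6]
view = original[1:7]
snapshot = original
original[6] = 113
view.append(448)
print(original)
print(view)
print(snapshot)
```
[8, 1, 4, 2, 2, 4, 113]
[1, 4, 2, 2, 4, 6, 448]
[8, 1, 4, 2, 2, 4, 113]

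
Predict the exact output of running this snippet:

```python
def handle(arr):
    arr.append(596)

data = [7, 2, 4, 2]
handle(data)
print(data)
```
[7, 2, 4, 2, 596]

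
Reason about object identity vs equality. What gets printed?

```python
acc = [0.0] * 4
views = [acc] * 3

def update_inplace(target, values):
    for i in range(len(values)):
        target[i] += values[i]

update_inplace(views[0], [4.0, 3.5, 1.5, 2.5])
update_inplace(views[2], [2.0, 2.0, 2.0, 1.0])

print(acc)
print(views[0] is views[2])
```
[6.0, 5.5, 3.5, 3.5]
True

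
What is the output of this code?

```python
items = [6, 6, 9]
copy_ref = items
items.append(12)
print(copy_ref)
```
[6, 6, 9, 12]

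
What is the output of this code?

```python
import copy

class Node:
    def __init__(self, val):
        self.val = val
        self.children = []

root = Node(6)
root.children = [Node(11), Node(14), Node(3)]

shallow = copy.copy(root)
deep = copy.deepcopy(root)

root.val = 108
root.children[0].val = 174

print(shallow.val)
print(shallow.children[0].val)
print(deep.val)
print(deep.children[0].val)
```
6
174
6
11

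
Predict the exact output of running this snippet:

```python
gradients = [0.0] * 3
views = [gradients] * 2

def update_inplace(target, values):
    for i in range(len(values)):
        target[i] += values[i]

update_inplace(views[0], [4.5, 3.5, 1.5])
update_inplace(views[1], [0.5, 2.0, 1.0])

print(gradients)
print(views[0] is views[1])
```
[5.0, 5.5, 2.5]
True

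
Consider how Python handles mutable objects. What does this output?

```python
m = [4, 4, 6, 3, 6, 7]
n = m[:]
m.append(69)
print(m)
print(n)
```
[4, 4, 6, 3, 6, 7, 69]
[4, 4, 6, 3, 6, 7]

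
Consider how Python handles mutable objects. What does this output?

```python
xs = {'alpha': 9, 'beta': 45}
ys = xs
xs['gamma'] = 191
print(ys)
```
{'alpha': 9, 'beta': 45, 'gamma': 191}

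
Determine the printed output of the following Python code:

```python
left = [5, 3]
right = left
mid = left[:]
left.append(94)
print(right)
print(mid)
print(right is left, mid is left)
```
[5, 3, 94]
[5, 3]
True False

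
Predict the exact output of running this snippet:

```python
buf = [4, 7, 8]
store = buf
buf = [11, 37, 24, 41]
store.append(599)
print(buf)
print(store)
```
[11, 37, 24, 41]
[4, 7, 8, 599]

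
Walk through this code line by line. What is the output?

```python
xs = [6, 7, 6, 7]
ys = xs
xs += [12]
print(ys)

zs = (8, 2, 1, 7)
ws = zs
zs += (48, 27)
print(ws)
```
[6, 7, 6, 7, 12]
(8, 2, 1, 7)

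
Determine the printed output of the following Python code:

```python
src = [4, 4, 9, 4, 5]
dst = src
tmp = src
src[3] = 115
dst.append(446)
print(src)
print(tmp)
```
[4, 4, 9, 115, 5, 446]
[4, 4, 9, 115, 5, 446]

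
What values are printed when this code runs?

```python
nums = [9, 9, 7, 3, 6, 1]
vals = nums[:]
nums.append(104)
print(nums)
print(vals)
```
[9, 9, 7, 3, 6, 1, 104]
[9, 9, 7, 3, 6, 1]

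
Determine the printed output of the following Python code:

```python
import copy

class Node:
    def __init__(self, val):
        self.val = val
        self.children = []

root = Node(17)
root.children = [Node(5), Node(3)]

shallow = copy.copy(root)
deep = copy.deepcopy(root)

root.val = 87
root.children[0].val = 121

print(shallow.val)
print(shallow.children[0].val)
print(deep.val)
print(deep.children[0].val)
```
17
121
17
5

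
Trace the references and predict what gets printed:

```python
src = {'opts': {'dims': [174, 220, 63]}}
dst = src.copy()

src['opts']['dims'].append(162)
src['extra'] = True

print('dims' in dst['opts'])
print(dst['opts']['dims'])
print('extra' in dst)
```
True
[174, 220, 63, 162]
False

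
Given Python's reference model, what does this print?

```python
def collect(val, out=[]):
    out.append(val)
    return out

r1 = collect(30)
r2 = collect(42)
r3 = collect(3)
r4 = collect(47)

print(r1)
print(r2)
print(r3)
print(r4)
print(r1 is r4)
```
[30, 42, 3, 47]
[30, 42, 3, 47]
[30, 42, 3, 47]
[30, 42, 3, 47]
True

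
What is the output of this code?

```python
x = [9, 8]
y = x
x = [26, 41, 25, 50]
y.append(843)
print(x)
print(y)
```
[26, 41, 25, 50]
[9, 8, 843]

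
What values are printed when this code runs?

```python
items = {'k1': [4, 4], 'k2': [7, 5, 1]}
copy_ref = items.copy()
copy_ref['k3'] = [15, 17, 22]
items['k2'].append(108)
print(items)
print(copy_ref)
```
{'k1': [4, 4], 'k2': [7, 5, 1, 108]}
{'k1': [4, 4], 'k2': [7, 5, 1, 108], 'k3': [15, 17, 22]}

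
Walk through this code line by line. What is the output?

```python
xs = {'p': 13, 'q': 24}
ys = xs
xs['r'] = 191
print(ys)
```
{'p': 13, 'q': 24, 'r': 191}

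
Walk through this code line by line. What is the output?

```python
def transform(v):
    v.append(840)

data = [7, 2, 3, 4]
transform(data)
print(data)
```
[7, 2, 3, 4, 840]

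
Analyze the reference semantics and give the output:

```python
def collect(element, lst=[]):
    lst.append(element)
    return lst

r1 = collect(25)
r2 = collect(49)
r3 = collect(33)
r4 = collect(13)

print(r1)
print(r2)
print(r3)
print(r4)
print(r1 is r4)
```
[25, 49, 33, 13]
[25, 49, 33, 13]
[25, 49, 33, 13]
[25, 49, 33, 13]
True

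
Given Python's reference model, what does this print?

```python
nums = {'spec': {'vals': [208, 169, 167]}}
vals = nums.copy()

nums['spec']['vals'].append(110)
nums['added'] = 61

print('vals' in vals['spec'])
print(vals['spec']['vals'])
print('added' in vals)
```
True
[208, 169, 167, 110]
False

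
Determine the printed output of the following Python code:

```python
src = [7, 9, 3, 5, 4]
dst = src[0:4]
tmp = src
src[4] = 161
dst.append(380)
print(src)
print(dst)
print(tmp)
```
[7, 9, 3, 5, 161]
[7, 9, 3, 5, 380]
[7, 9, 3, 5, 161]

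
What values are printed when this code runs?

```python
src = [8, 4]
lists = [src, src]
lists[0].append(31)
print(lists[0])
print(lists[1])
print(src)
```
[8, 4, 31]
[8, 4, 31]
[8, 4, 31]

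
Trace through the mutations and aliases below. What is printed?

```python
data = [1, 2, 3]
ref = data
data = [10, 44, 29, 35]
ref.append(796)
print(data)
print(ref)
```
[10, 44, 29, 35]
[1, 2, 3, 796]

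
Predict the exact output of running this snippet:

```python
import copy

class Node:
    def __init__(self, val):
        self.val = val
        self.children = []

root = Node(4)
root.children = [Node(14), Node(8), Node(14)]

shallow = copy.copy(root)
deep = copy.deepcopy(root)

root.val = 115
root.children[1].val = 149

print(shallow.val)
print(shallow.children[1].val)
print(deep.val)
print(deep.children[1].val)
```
4
149
4
8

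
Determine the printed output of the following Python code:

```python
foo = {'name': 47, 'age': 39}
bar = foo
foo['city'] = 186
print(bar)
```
{'name': 47, 'age': 39, 'city': 186}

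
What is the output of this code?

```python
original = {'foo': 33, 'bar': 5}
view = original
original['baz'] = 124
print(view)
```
{'foo': 33, 'bar': 5, 'baz': 124}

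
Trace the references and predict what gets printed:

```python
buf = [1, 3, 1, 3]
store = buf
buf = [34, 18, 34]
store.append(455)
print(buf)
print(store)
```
[34, 18, 34]
[1, 3, 1, 3, 455]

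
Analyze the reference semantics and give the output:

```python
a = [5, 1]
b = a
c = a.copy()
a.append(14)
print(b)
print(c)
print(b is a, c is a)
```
[5, 1, 14]
[5, 1]
True False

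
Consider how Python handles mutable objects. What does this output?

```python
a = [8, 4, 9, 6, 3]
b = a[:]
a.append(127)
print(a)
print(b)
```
[8, 4, 9, 6, 3, 127]
[8, 4, 9, 6, 3]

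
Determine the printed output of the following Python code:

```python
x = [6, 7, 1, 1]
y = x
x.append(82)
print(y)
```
[6, 7, 1, 1, 82]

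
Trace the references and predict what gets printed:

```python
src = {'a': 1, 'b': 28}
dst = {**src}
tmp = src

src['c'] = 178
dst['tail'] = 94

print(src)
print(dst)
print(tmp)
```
{'a': 1, 'b': 28, 'c': 178}
{'a': 1, 'b': 28, 'tail': 94}
{'a': 1, 'b': 28, 'c': 178}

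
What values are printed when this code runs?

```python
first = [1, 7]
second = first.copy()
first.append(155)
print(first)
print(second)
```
[1, 7, 155]
[1, 7]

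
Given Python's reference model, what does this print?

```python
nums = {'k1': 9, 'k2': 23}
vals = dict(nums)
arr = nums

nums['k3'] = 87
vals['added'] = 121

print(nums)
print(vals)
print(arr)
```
{'k1': 9, 'k2': 23, 'k3': 87}
{'k1': 9, 'k2': 23, 'added': 121}
{'k1': 9, 'k2': 23, 'k3': 87}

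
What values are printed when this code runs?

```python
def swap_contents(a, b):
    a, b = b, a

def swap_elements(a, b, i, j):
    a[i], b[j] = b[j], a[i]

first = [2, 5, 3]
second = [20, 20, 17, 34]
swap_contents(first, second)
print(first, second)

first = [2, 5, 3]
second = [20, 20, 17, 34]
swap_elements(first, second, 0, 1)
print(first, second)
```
[2, 5, 3] [20, 20, 17, 34]
[20, 5, 3] [20, 2, 17, 34]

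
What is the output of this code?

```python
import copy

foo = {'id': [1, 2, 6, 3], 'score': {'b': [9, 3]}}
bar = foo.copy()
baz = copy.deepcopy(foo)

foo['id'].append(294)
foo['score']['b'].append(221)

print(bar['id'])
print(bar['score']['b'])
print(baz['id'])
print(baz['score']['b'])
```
[1, 2, 6, 3, 294]
[9, 3, 221]
[1, 2, 6, 3]
[9, 3]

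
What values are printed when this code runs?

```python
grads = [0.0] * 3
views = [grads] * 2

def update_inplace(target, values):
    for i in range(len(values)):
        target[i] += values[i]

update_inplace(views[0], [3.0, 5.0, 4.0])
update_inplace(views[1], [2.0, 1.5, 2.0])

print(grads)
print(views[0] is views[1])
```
[5.0, 6.5, 6.0]
True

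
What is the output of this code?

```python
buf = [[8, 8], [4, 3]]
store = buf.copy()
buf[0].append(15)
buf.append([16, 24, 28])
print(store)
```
[[8, 8, 15], [4, 3]]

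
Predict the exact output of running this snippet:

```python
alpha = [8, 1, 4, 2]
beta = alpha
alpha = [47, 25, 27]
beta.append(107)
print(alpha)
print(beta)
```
[47, 25, 27]
[8, 1, 4, 2, 107]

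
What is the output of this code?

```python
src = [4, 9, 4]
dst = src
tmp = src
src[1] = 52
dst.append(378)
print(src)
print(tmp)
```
[4, 52, 4, 378]
[4, 52, 4, 378]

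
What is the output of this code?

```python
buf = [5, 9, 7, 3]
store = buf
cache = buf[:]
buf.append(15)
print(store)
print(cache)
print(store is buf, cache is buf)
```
[5, 9, 7, 3, 15]
[5, 9, 7, 3]
True False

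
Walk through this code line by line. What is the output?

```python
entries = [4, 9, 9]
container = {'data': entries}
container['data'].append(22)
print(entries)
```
[4, 9, 9, 22]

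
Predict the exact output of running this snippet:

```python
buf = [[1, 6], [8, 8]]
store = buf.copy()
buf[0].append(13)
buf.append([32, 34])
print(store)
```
[[1, 6, 13], [8, 8]]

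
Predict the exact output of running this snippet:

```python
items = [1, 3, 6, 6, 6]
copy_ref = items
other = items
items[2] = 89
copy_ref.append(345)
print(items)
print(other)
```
[1, 3, 89, 6, 6, 345]
[1, 3, 89, 6, 6, 345]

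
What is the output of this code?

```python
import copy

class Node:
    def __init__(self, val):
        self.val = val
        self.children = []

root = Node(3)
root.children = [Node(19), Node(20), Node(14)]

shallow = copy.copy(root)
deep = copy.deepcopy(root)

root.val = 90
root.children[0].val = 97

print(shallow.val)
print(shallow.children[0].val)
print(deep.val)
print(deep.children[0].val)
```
3
97
3
19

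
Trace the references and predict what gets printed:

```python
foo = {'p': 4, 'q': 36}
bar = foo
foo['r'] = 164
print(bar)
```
{'p': 4, 'q': 36, 'r': 164}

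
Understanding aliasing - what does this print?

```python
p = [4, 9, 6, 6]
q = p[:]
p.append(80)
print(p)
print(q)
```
[4, 9, 6, 6, 80]
[4, 9, 6, 6]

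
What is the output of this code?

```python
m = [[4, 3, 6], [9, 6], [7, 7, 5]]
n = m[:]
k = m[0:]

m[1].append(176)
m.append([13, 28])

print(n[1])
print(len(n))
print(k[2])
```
[9, 6, 176]
3
[7, 7, 5]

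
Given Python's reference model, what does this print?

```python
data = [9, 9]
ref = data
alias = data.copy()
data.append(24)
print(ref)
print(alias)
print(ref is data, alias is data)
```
[9, 9, 24]
[9, 9]
True False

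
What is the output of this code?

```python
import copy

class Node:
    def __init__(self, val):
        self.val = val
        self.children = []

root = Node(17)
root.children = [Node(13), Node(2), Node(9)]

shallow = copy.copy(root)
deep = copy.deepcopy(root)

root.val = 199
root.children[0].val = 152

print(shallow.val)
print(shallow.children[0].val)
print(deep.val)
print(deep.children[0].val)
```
17
152
17
13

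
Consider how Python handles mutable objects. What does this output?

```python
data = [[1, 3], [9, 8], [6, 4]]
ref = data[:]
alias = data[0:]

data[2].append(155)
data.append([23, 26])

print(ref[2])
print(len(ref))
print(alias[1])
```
[6, 4, 155]
3
[9, 8]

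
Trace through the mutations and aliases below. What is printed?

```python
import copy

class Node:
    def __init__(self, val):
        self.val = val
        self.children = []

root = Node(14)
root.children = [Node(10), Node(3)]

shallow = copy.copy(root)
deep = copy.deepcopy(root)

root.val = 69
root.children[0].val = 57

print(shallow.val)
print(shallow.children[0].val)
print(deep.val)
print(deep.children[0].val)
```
14
57
14
10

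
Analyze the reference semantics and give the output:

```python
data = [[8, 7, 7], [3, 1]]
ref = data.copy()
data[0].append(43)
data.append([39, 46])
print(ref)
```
[[8, 7, 7, 43], [3, 1]]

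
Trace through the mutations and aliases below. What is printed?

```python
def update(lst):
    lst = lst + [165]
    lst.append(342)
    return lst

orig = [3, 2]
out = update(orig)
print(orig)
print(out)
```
[3, 2]
[3, 2, 165, 342]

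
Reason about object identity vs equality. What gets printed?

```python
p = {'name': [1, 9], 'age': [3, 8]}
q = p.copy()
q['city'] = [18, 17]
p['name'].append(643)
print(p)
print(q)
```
{'name': [1, 9, 643], 'age': [3, 8]}
{'name': [1, 9, 643], 'age': [3, 8], 'city': [18, 17]}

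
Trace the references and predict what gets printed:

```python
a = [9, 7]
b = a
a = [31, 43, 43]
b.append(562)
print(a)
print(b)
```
[31, 43, 43]
[9, 7, 562]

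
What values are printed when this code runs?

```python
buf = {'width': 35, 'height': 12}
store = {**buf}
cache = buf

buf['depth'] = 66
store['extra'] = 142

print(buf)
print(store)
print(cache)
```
{'width': 35, 'height': 12, 'depth': 66}
{'width': 35, 'height': 12, 'extra': 142}
{'width': 35, 'height': 12, 'depth': 66}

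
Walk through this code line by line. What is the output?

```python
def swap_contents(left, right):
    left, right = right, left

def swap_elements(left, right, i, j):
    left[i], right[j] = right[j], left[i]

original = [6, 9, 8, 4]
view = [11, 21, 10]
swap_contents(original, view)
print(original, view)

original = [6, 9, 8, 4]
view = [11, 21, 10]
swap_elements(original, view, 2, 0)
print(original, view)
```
[6, 9, 8, 4] [11, 21, 10]
[6, 9, 11, 4] [8, 21, 10]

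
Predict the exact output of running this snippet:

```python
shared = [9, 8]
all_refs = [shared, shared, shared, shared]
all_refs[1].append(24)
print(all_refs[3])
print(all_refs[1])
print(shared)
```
[9, 8, 24]
[9, 8, 24]
[9, 8, 24]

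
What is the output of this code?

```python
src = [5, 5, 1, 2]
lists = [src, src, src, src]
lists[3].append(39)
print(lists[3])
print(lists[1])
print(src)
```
[5, 5, 1, 2, 39]
[5, 5, 1, 2, 39]
[5, 5, 1, 2, 39]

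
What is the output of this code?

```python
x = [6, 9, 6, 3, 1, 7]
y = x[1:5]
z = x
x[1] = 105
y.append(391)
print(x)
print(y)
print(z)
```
[6, 105, 6, 3, 1, 7]
[9, 6, 3, 1, 391]
[6, 105, 6, 3, 1, 7]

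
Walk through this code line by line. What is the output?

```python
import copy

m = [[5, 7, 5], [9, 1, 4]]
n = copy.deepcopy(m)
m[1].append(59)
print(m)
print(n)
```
[[5, 7, 5], [9, 1, 4, 59]]
[[5, 7, 5], [9, 1, 4]]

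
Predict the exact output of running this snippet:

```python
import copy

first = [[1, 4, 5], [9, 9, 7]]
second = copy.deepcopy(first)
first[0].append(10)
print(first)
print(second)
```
[[1, 4, 5, 10], [9, 9, 7]]
[[1, 4, 5], [9, 9, 7]]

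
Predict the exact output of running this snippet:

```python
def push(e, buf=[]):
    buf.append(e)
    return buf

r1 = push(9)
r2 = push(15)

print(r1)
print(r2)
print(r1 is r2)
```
[9, 15]
[9, 15]
True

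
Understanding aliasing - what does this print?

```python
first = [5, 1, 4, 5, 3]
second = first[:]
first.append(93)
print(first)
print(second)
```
[5, 1, 4, 5, 3, 93]
[5, 1, 4, 5, 3]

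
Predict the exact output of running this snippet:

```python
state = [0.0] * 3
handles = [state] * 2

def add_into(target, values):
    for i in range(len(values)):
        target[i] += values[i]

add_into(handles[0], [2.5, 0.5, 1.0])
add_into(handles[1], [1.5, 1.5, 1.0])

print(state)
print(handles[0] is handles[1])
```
[4.0, 2.0, 2.0]
True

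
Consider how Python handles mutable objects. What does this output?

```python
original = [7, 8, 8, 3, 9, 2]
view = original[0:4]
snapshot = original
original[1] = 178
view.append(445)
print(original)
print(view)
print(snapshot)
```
[7, 178, 8, 3, 9, 2]
[7, 8, 8, 3, 445]
[7, 178, 8, 3, 9, 2]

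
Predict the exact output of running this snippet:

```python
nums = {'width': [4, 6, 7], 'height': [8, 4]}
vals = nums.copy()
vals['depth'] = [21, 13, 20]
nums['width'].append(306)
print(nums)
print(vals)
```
{'width': [4, 6, 7, 306], 'height': [8, 4]}
{'width': [4, 6, 7, 306], 'height': [8, 4], 'depth': [21, 13, 20]}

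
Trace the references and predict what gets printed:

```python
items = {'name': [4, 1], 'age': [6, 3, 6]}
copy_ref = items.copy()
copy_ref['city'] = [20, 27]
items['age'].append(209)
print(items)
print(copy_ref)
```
{'name': [4, 1], 'age': [6, 3, 6, 209]}
{'name': [4, 1], 'age': [6, 3, 6, 209], 'city': [20, 27]}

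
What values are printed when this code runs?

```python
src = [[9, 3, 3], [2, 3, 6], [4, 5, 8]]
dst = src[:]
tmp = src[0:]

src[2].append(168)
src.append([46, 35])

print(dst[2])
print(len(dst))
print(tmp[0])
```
[4, 5, 8, 168]
3
[9, 3, 3]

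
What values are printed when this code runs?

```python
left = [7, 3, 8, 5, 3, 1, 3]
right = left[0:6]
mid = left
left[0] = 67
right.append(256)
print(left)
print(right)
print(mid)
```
[67, 3, 8, 5, 3, 1, 3]
[7, 3, 8, 5, 3, 1, 256]
[67, 3, 8, 5, 3, 1, 3]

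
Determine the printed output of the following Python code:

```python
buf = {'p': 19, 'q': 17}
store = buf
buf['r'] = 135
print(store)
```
{'p': 19, 'q': 17, 'r': 135}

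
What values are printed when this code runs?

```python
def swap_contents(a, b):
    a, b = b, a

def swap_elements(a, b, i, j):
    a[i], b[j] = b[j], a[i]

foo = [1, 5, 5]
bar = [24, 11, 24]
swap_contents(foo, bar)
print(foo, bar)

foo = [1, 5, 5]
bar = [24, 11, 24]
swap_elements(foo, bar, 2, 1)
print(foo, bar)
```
[1, 5, 5] [24, 11, 24]
[1, 5, 11] [24, 5, 24]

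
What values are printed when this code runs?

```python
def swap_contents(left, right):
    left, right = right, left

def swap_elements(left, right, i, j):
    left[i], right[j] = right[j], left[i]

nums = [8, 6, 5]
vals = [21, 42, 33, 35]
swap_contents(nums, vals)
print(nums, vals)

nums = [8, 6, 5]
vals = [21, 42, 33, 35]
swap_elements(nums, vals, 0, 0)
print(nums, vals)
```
[8, 6, 5] [21, 42, 33, 35]
[21, 6, 5] [8, 42, 33, 35]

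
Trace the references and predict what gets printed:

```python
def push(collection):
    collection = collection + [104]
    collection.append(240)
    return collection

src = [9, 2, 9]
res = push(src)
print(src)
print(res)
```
[9, 2, 9]
[9, 2, 9, 104, 240]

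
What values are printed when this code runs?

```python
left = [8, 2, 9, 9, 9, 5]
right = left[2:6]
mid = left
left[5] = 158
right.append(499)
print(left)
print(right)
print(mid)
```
[8, 2, 9, 9, 9, 158]
[9, 9, 9, 5, 499]
[8, 2, 9, 9, 9, 158]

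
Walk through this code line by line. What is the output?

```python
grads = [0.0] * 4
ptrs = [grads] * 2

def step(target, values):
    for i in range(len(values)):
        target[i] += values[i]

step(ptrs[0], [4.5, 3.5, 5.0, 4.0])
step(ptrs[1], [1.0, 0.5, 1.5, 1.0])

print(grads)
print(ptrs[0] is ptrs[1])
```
[5.5, 4.0, 6.5, 5.0]
True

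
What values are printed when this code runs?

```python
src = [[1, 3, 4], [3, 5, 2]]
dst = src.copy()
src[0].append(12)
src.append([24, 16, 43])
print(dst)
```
[[1, 3, 4, 12], [3, 5, 2]]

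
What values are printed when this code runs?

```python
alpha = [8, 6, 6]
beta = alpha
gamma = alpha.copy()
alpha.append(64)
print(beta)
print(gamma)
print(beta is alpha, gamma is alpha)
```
[8, 6, 6, 64]
[8, 6, 6]
True False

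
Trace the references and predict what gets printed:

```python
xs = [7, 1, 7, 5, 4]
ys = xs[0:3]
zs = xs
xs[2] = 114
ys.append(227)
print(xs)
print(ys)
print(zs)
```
[7, 1, 114, 5, 4]
[7, 1, 7, 227]
[7, 1, 114, 5, 4]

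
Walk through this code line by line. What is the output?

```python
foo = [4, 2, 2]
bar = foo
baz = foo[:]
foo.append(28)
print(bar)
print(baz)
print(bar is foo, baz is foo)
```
[4, 2, 2, 28]
[4, 2, 2]
True False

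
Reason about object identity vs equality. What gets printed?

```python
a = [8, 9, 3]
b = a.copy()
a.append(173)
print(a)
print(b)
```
[8, 9, 3, 173]
[8, 9, 3]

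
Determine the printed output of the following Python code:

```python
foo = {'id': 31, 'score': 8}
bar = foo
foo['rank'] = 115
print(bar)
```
{'id': 31, 'score': 8, 'rank': 115}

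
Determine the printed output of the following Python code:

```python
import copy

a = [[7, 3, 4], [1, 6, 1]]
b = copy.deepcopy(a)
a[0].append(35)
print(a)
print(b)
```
[[7, 3, 4, 35], [1, 6, 1]]
[[7, 3, 4], [1, 6, 1]]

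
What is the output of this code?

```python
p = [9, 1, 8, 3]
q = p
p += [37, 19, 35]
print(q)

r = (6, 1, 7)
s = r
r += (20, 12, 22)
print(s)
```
[9, 1, 8, 3, 37, 19, 35]
(6, 1, 7)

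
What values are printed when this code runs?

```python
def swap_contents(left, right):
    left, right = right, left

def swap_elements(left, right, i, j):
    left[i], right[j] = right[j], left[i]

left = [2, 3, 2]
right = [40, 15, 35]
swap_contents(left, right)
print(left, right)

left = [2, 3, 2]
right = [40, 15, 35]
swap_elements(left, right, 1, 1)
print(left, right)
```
[2, 3, 2] [40, 15, 35]
[2, 15, 2] [40, 3, 35]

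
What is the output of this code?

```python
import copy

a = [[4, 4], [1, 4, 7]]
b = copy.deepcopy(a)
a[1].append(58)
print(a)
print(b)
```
[[4, 4], [1, 4, 7, 58]]
[[4, 4], [1, 4, 7]]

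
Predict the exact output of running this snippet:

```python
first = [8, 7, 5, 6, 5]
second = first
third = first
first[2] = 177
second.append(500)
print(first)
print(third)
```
[8, 7, 177, 6, 5, 500]
[8, 7, 177, 6, 5, 500]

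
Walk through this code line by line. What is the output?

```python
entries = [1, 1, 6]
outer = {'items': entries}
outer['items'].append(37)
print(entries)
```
[1, 1, 6, 37]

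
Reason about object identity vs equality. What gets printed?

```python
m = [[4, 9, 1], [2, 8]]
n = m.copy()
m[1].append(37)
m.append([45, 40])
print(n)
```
[[4, 9, 1], [2, 8, 37]]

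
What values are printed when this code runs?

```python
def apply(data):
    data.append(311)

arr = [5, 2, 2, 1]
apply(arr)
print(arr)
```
[5, 2, 2, 1, 311]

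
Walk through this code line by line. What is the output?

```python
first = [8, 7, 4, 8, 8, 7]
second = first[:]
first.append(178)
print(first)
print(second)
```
[8, 7, 4, 8, 8, 7, 178]
[8, 7, 4, 8, 8, 7]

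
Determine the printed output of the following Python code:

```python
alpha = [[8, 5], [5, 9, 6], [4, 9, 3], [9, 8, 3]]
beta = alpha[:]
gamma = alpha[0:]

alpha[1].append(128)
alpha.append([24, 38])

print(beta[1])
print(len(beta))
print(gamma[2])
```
[5, 9, 6, 128]
4
[4, 9, 3]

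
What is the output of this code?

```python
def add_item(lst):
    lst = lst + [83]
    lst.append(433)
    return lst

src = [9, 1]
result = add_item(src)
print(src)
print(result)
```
[9, 1]
[9, 1, 83, 433]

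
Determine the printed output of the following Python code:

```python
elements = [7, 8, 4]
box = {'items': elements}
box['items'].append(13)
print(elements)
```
[7, 8, 4, 13]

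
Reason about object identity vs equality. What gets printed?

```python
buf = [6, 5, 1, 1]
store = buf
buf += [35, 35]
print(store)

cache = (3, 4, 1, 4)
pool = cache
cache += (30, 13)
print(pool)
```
[6, 5, 1, 1, 35, 35]
(3, 4, 1, 4)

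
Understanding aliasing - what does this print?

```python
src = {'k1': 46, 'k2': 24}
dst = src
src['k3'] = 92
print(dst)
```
{'k1': 46, 'k2': 24, 'k3': 92}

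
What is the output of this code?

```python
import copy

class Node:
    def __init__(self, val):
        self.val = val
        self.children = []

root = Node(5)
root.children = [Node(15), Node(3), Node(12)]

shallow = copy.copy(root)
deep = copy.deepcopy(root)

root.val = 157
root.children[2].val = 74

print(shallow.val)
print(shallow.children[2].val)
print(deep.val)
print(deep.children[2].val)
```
5
74
5
12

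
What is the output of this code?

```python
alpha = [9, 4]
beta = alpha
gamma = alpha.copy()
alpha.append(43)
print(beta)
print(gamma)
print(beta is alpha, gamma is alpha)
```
[9, 4, 43]
[9, 4]
True False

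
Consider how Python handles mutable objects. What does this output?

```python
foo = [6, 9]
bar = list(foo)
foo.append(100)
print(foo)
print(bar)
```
[6, 9, 100]
[6, 9]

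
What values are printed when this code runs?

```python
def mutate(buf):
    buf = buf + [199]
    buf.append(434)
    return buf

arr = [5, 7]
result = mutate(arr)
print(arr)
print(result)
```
[5, 7]
[5, 7, 199, 434]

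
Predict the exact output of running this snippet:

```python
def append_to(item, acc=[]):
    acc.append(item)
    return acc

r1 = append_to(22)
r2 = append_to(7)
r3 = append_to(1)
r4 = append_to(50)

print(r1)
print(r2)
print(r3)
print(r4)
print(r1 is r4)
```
[22, 7, 1, 50]
[22, 7, 1, 50]
[22, 7, 1, 50]
[22, 7, 1, 50]
True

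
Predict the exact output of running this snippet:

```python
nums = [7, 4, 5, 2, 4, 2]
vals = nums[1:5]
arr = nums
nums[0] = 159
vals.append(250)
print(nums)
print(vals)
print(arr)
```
[159, 4, 5, 2, 4, 2]
[4, 5, 2, 4, 250]
[159, 4, 5, 2, 4, 2]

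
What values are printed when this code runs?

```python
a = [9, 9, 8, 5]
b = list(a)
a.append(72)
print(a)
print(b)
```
[9, 9, 8, 5, 72]
[9, 9, 8, 5]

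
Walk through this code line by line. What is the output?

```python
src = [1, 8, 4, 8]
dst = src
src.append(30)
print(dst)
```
[1, 8, 4, 8, 30]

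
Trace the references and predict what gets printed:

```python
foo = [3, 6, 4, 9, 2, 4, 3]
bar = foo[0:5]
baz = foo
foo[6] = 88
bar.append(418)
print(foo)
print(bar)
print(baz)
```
[3, 6, 4, 9, 2, 4, 88]
[3, 6, 4, 9, 2, 418]
[3, 6, 4, 9, 2, 4, 88]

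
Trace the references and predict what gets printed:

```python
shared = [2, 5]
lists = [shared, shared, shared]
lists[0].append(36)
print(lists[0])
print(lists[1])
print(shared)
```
[2, 5, 36]
[2, 5, 36]
[2, 5, 36]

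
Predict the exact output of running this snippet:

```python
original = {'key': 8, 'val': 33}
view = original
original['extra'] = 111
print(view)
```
{'key': 8, 'val': 33, 'extra': 111}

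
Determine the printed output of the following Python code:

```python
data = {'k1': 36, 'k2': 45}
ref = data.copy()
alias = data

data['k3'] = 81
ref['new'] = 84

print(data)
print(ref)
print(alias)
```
{'k1': 36, 'k2': 45, 'k3': 81}
{'k1': 36, 'k2': 45, 'new': 84}
{'k1': 36, 'k2': 45, 'k3': 81}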